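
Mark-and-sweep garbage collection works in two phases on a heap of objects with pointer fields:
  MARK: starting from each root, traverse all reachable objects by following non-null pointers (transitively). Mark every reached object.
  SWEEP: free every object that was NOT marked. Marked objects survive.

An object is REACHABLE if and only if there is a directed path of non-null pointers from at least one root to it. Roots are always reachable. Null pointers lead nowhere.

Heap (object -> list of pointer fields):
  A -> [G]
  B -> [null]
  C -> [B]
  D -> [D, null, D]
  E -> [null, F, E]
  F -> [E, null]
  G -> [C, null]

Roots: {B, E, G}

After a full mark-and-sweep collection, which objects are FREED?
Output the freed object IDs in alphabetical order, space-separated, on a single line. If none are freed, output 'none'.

Roots: B E G
Mark B: refs=null, marked=B
Mark E: refs=null F E, marked=B E
Mark G: refs=C null, marked=B E G
Mark F: refs=E null, marked=B E F G
Mark C: refs=B, marked=B C E F G
Unmarked (collected): A D

Answer: A D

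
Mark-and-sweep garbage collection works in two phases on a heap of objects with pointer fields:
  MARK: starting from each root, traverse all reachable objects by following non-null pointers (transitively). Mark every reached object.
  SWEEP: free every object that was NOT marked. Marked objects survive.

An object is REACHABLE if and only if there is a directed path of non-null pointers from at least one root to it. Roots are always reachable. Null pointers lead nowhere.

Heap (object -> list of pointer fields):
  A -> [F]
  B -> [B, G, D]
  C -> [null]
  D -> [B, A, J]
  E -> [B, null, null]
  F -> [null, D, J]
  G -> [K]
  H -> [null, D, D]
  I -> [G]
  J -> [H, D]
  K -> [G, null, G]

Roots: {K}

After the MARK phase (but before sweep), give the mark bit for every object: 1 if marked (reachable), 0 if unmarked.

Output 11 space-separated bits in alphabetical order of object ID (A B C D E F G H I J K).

Answer: 0 0 0 0 0 0 1 0 0 0 1

Derivation:
Roots: K
Mark K: refs=G null G, marked=K
Mark G: refs=K, marked=G K
Unmarked (collected): A B C D E F H I J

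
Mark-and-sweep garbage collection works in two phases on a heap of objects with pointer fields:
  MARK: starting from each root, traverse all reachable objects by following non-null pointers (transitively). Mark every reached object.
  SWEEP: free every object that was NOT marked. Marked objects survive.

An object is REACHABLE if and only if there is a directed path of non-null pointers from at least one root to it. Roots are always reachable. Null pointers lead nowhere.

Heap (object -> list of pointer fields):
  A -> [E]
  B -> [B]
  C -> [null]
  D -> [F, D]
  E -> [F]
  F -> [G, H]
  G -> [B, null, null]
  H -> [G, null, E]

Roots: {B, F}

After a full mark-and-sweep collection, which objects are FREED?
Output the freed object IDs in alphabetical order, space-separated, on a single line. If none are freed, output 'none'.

Roots: B F
Mark B: refs=B, marked=B
Mark F: refs=G H, marked=B F
Mark G: refs=B null null, marked=B F G
Mark H: refs=G null E, marked=B F G H
Mark E: refs=F, marked=B E F G H
Unmarked (collected): A C D

Answer: A C D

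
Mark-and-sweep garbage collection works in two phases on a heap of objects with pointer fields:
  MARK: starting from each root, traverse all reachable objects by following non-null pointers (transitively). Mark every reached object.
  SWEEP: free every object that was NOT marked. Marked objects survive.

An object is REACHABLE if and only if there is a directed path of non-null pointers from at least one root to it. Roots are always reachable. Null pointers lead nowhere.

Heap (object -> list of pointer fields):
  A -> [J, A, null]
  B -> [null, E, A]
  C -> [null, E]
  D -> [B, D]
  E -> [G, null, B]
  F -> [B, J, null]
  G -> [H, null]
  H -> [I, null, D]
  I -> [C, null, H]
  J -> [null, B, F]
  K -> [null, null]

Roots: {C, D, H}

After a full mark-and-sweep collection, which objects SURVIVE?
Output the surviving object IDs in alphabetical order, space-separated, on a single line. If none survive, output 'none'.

Answer: A B C D E F G H I J

Derivation:
Roots: C D H
Mark C: refs=null E, marked=C
Mark D: refs=B D, marked=C D
Mark H: refs=I null D, marked=C D H
Mark E: refs=G null B, marked=C D E H
Mark B: refs=null E A, marked=B C D E H
Mark I: refs=C null H, marked=B C D E H I
Mark G: refs=H null, marked=B C D E G H I
Mark A: refs=J A null, marked=A B C D E G H I
Mark J: refs=null B F, marked=A B C D E G H I J
Mark F: refs=B J null, marked=A B C D E F G H I J
Unmarked (collected): K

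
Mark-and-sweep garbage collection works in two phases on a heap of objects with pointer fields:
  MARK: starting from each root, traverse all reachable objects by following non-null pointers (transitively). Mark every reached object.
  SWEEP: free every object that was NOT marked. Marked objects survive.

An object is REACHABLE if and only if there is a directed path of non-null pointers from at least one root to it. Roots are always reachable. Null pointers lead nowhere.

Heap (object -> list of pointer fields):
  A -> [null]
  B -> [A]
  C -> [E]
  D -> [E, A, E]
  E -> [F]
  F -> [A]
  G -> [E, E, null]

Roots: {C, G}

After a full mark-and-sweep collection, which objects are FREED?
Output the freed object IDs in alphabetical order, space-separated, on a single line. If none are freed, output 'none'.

Answer: B D

Derivation:
Roots: C G
Mark C: refs=E, marked=C
Mark G: refs=E E null, marked=C G
Mark E: refs=F, marked=C E G
Mark F: refs=A, marked=C E F G
Mark A: refs=null, marked=A C E F G
Unmarked (collected): B D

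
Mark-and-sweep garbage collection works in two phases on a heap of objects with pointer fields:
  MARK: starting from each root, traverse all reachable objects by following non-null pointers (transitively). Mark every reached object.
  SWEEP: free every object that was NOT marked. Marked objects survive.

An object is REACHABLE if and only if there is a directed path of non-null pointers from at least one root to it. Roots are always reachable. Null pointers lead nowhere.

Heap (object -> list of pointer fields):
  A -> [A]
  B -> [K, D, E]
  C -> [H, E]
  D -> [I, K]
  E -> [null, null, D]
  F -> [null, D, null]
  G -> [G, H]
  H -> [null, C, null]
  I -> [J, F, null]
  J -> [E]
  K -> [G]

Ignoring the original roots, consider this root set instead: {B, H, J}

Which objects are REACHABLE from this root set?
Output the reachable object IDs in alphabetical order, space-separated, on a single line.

Answer: B C D E F G H I J K

Derivation:
Roots: B H J
Mark B: refs=K D E, marked=B
Mark H: refs=null C null, marked=B H
Mark J: refs=E, marked=B H J
Mark K: refs=G, marked=B H J K
Mark D: refs=I K, marked=B D H J K
Mark E: refs=null null D, marked=B D E H J K
Mark C: refs=H E, marked=B C D E H J K
Mark G: refs=G H, marked=B C D E G H J K
Mark I: refs=J F null, marked=B C D E G H I J K
Mark F: refs=null D null, marked=B C D E F G H I J K
Unmarked (collected): A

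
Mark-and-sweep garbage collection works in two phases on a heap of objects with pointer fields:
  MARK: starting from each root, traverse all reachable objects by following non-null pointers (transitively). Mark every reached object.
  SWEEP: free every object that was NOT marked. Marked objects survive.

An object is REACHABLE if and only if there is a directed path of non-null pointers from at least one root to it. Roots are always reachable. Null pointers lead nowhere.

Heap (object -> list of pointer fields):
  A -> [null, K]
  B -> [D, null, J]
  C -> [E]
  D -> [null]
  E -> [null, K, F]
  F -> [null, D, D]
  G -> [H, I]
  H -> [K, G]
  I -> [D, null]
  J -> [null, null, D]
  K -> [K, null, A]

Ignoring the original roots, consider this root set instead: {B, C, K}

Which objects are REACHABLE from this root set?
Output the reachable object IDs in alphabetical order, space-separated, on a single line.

Roots: B C K
Mark B: refs=D null J, marked=B
Mark C: refs=E, marked=B C
Mark K: refs=K null A, marked=B C K
Mark D: refs=null, marked=B C D K
Mark J: refs=null null D, marked=B C D J K
Mark E: refs=null K F, marked=B C D E J K
Mark A: refs=null K, marked=A B C D E J K
Mark F: refs=null D D, marked=A B C D E F J K
Unmarked (collected): G H I

Answer: A B C D E F J K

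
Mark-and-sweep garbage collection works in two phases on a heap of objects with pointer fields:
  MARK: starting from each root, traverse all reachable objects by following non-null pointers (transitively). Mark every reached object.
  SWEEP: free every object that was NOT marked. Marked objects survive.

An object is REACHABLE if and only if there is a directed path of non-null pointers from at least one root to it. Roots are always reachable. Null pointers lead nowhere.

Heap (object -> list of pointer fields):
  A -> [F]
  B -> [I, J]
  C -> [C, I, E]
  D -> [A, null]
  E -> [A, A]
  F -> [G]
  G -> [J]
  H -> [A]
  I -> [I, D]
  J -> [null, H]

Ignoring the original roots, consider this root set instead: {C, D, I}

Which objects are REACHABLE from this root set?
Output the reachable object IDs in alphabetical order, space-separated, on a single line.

Roots: C D I
Mark C: refs=C I E, marked=C
Mark D: refs=A null, marked=C D
Mark I: refs=I D, marked=C D I
Mark E: refs=A A, marked=C D E I
Mark A: refs=F, marked=A C D E I
Mark F: refs=G, marked=A C D E F I
Mark G: refs=J, marked=A C D E F G I
Mark J: refs=null H, marked=A C D E F G I J
Mark H: refs=A, marked=A C D E F G H I J
Unmarked (collected): B

Answer: A C D E F G H I J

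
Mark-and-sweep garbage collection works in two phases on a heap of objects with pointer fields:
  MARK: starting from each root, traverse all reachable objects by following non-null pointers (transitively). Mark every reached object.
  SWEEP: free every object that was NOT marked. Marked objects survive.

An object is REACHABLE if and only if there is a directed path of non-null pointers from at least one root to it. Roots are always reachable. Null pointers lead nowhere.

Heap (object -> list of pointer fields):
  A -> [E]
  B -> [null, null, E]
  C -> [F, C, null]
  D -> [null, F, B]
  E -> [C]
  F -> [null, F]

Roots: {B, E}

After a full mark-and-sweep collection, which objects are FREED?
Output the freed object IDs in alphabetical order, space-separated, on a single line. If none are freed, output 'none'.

Roots: B E
Mark B: refs=null null E, marked=B
Mark E: refs=C, marked=B E
Mark C: refs=F C null, marked=B C E
Mark F: refs=null F, marked=B C E F
Unmarked (collected): A D

Answer: A D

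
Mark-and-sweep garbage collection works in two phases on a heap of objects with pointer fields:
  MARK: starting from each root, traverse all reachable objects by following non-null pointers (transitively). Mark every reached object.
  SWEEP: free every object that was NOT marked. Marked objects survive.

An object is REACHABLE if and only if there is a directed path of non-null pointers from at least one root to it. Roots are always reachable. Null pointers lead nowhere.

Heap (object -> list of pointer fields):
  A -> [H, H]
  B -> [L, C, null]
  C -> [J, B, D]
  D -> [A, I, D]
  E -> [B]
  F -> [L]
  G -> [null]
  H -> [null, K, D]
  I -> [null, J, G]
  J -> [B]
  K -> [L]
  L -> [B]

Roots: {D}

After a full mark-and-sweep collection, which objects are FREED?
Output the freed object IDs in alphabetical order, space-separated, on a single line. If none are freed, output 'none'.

Answer: E F

Derivation:
Roots: D
Mark D: refs=A I D, marked=D
Mark A: refs=H H, marked=A D
Mark I: refs=null J G, marked=A D I
Mark H: refs=null K D, marked=A D H I
Mark J: refs=B, marked=A D H I J
Mark G: refs=null, marked=A D G H I J
Mark K: refs=L, marked=A D G H I J K
Mark B: refs=L C null, marked=A B D G H I J K
Mark L: refs=B, marked=A B D G H I J K L
Mark C: refs=J B D, marked=A B C D G H I J K L
Unmarked (collected): E F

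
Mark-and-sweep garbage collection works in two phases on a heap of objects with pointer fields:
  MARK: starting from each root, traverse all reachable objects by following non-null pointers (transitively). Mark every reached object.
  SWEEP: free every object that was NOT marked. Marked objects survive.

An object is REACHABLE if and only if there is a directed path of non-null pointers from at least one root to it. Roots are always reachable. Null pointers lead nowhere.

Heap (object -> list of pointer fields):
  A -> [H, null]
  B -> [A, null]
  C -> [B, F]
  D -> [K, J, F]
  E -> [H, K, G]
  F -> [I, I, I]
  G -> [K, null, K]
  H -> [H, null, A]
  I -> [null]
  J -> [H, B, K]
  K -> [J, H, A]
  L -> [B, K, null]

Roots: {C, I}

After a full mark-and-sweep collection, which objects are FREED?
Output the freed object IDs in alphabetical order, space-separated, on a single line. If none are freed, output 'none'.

Roots: C I
Mark C: refs=B F, marked=C
Mark I: refs=null, marked=C I
Mark B: refs=A null, marked=B C I
Mark F: refs=I I I, marked=B C F I
Mark A: refs=H null, marked=A B C F I
Mark H: refs=H null A, marked=A B C F H I
Unmarked (collected): D E G J K L

Answer: D E G J K L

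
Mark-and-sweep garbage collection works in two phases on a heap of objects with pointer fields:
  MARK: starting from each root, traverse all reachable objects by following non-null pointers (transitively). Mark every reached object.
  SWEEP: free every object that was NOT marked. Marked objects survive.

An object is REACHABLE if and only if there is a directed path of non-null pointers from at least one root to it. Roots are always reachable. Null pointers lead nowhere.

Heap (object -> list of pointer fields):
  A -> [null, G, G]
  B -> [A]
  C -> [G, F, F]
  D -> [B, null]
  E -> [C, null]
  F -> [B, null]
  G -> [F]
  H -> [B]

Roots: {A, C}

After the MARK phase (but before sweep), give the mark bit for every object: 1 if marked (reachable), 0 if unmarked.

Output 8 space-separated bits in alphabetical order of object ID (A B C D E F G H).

Roots: A C
Mark A: refs=null G G, marked=A
Mark C: refs=G F F, marked=A C
Mark G: refs=F, marked=A C G
Mark F: refs=B null, marked=A C F G
Mark B: refs=A, marked=A B C F G
Unmarked (collected): D E H

Answer: 1 1 1 0 0 1 1 0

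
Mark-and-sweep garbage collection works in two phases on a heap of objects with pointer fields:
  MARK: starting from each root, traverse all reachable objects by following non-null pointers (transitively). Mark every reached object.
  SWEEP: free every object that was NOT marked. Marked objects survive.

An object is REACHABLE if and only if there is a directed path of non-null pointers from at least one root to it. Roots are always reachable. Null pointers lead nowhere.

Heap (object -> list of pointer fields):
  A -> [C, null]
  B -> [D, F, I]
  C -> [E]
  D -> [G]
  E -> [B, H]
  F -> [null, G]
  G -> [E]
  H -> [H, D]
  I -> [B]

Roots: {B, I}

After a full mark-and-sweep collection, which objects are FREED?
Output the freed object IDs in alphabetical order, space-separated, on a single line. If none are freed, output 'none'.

Answer: A C

Derivation:
Roots: B I
Mark B: refs=D F I, marked=B
Mark I: refs=B, marked=B I
Mark D: refs=G, marked=B D I
Mark F: refs=null G, marked=B D F I
Mark G: refs=E, marked=B D F G I
Mark E: refs=B H, marked=B D E F G I
Mark H: refs=H D, marked=B D E F G H I
Unmarked (collected): A C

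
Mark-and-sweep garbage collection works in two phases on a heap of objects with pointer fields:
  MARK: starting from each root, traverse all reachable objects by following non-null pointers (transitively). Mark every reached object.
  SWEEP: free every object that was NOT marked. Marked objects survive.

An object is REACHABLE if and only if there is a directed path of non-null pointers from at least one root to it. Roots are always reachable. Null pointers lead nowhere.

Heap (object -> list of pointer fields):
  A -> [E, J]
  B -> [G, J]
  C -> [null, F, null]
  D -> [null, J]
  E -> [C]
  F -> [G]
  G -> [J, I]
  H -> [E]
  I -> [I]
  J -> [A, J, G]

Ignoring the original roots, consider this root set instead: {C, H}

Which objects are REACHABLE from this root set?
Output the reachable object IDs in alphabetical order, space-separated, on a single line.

Answer: A C E F G H I J

Derivation:
Roots: C H
Mark C: refs=null F null, marked=C
Mark H: refs=E, marked=C H
Mark F: refs=G, marked=C F H
Mark E: refs=C, marked=C E F H
Mark G: refs=J I, marked=C E F G H
Mark J: refs=A J G, marked=C E F G H J
Mark I: refs=I, marked=C E F G H I J
Mark A: refs=E J, marked=A C E F G H I J
Unmarked (collected): B D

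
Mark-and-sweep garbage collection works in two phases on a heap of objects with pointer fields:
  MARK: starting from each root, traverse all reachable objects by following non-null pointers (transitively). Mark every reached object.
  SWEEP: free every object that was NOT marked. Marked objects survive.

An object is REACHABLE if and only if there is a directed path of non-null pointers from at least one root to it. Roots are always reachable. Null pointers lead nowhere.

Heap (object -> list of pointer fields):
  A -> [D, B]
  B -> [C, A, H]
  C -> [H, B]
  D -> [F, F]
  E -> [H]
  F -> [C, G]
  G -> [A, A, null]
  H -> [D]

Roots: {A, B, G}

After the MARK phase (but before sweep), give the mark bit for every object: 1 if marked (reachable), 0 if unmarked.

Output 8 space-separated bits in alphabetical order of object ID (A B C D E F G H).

Answer: 1 1 1 1 0 1 1 1

Derivation:
Roots: A B G
Mark A: refs=D B, marked=A
Mark B: refs=C A H, marked=A B
Mark G: refs=A A null, marked=A B G
Mark D: refs=F F, marked=A B D G
Mark C: refs=H B, marked=A B C D G
Mark H: refs=D, marked=A B C D G H
Mark F: refs=C G, marked=A B C D F G H
Unmarked (collected): E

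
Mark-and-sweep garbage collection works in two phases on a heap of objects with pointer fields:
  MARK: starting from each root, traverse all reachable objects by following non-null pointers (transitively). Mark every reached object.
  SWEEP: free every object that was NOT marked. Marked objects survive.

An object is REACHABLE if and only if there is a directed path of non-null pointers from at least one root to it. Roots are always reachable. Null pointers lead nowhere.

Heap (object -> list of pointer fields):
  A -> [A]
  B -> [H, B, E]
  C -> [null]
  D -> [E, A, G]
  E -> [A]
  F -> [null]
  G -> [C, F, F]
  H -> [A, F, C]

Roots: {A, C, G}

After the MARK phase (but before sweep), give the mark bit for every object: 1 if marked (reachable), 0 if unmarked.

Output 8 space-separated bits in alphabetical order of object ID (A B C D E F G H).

Roots: A C G
Mark A: refs=A, marked=A
Mark C: refs=null, marked=A C
Mark G: refs=C F F, marked=A C G
Mark F: refs=null, marked=A C F G
Unmarked (collected): B D E H

Answer: 1 0 1 0 0 1 1 0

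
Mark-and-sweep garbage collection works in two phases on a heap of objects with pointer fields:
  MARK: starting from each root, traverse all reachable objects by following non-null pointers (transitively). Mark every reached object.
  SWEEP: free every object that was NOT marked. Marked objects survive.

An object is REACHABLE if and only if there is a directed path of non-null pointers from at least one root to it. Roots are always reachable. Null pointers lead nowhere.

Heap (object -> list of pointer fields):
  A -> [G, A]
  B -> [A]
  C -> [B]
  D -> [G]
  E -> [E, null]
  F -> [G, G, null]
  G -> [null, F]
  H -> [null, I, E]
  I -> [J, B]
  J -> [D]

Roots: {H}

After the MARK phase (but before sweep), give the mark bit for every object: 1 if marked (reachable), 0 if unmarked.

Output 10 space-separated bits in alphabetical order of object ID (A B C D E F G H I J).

Answer: 1 1 0 1 1 1 1 1 1 1

Derivation:
Roots: H
Mark H: refs=null I E, marked=H
Mark I: refs=J B, marked=H I
Mark E: refs=E null, marked=E H I
Mark J: refs=D, marked=E H I J
Mark B: refs=A, marked=B E H I J
Mark D: refs=G, marked=B D E H I J
Mark A: refs=G A, marked=A B D E H I J
Mark G: refs=null F, marked=A B D E G H I J
Mark F: refs=G G null, marked=A B D E F G H I J
Unmarked (collected): C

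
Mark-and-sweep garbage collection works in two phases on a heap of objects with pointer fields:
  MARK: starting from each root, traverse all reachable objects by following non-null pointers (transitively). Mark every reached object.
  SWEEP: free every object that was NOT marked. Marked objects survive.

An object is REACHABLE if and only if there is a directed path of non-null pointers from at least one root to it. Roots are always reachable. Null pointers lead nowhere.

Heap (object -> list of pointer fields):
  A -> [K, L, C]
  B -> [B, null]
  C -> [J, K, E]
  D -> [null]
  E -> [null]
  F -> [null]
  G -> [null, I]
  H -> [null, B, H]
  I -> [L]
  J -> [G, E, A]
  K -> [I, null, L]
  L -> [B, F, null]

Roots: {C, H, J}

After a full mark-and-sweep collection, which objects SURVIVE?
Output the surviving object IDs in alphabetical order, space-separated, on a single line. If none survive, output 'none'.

Answer: A B C E F G H I J K L

Derivation:
Roots: C H J
Mark C: refs=J K E, marked=C
Mark H: refs=null B H, marked=C H
Mark J: refs=G E A, marked=C H J
Mark K: refs=I null L, marked=C H J K
Mark E: refs=null, marked=C E H J K
Mark B: refs=B null, marked=B C E H J K
Mark G: refs=null I, marked=B C E G H J K
Mark A: refs=K L C, marked=A B C E G H J K
Mark I: refs=L, marked=A B C E G H I J K
Mark L: refs=B F null, marked=A B C E G H I J K L
Mark F: refs=null, marked=A B C E F G H I J K L
Unmarked (collected): D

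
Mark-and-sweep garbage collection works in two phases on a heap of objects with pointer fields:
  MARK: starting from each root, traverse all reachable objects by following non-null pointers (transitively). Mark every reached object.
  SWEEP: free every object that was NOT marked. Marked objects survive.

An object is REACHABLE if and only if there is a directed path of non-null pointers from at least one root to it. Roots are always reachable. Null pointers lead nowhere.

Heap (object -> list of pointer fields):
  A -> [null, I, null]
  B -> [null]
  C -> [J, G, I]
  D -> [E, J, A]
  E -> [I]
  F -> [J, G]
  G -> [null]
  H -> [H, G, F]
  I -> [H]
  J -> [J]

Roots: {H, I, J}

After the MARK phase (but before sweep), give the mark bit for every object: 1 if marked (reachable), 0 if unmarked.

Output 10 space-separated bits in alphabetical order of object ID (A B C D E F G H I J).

Answer: 0 0 0 0 0 1 1 1 1 1

Derivation:
Roots: H I J
Mark H: refs=H G F, marked=H
Mark I: refs=H, marked=H I
Mark J: refs=J, marked=H I J
Mark G: refs=null, marked=G H I J
Mark F: refs=J G, marked=F G H I J
Unmarked (collected): A B C D E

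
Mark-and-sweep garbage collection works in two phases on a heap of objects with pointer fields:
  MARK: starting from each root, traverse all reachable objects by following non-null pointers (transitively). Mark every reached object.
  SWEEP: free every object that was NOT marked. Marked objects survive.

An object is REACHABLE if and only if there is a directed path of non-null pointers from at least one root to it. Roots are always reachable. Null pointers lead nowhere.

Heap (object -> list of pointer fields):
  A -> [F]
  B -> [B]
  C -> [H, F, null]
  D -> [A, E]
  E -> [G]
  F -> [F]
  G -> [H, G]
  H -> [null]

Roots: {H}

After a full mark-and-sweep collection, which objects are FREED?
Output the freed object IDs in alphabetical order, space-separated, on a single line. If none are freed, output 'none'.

Answer: A B C D E F G

Derivation:
Roots: H
Mark H: refs=null, marked=H
Unmarked (collected): A B C D E F G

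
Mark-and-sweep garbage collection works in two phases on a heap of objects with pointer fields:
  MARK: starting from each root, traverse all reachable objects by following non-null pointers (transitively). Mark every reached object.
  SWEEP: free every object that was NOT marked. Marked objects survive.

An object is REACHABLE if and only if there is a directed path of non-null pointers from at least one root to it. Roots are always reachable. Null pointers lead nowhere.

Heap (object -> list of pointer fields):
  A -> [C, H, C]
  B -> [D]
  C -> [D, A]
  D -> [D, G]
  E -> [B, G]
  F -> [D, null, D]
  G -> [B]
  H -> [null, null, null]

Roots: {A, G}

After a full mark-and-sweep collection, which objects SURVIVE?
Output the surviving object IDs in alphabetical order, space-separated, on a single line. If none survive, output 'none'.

Roots: A G
Mark A: refs=C H C, marked=A
Mark G: refs=B, marked=A G
Mark C: refs=D A, marked=A C G
Mark H: refs=null null null, marked=A C G H
Mark B: refs=D, marked=A B C G H
Mark D: refs=D G, marked=A B C D G H
Unmarked (collected): E F

Answer: A B C D G H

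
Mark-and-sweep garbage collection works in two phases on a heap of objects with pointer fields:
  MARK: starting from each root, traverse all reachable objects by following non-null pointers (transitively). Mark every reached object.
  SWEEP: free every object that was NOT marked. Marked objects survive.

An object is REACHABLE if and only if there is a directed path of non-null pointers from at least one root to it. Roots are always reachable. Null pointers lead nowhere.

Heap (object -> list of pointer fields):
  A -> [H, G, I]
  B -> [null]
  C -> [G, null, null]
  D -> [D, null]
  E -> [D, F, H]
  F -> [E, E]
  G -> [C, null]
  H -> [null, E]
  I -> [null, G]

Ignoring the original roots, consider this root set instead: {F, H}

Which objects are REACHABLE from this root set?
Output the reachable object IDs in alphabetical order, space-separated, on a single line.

Roots: F H
Mark F: refs=E E, marked=F
Mark H: refs=null E, marked=F H
Mark E: refs=D F H, marked=E F H
Mark D: refs=D null, marked=D E F H
Unmarked (collected): A B C G I

Answer: D E F H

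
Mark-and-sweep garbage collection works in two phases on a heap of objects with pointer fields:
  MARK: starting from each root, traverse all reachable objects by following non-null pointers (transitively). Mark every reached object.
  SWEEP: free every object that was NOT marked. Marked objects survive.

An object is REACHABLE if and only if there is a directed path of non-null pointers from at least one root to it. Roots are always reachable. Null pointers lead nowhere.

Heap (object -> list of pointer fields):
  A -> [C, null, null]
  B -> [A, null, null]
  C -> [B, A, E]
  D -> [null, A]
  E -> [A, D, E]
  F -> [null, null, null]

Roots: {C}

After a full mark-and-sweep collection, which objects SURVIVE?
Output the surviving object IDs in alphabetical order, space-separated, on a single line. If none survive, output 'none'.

Roots: C
Mark C: refs=B A E, marked=C
Mark B: refs=A null null, marked=B C
Mark A: refs=C null null, marked=A B C
Mark E: refs=A D E, marked=A B C E
Mark D: refs=null A, marked=A B C D E
Unmarked (collected): F

Answer: A B C D E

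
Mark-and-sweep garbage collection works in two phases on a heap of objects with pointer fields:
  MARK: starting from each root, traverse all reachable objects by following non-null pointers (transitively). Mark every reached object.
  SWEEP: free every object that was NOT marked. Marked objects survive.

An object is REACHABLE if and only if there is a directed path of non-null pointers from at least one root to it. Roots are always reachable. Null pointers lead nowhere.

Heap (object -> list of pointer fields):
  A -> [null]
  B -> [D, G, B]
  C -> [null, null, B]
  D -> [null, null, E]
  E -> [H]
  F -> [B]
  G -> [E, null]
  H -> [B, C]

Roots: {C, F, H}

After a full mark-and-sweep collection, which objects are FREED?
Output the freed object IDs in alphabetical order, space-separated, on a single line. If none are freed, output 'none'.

Answer: A

Derivation:
Roots: C F H
Mark C: refs=null null B, marked=C
Mark F: refs=B, marked=C F
Mark H: refs=B C, marked=C F H
Mark B: refs=D G B, marked=B C F H
Mark D: refs=null null E, marked=B C D F H
Mark G: refs=E null, marked=B C D F G H
Mark E: refs=H, marked=B C D E F G H
Unmarked (collected): A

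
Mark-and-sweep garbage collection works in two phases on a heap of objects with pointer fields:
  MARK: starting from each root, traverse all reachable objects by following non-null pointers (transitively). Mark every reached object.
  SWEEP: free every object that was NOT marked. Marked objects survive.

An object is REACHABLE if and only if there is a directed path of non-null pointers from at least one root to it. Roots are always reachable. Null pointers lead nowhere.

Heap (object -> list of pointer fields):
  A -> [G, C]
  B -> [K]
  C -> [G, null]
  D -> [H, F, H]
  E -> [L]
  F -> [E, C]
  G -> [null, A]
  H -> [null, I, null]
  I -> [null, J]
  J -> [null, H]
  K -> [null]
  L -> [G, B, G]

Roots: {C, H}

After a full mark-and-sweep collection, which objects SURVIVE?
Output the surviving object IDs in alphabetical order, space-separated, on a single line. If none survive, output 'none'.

Answer: A C G H I J

Derivation:
Roots: C H
Mark C: refs=G null, marked=C
Mark H: refs=null I null, marked=C H
Mark G: refs=null A, marked=C G H
Mark I: refs=null J, marked=C G H I
Mark A: refs=G C, marked=A C G H I
Mark J: refs=null H, marked=A C G H I J
Unmarked (collected): B D E F K L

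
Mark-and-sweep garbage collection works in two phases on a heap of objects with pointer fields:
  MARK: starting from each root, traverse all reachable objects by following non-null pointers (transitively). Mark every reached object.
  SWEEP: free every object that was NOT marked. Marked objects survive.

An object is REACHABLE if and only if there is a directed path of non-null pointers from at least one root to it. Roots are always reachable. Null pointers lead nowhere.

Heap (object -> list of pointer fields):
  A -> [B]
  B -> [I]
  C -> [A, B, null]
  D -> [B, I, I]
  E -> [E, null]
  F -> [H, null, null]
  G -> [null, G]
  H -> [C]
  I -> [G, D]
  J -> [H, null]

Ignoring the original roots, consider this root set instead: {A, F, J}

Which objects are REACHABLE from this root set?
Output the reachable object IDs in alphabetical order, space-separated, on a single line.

Answer: A B C D F G H I J

Derivation:
Roots: A F J
Mark A: refs=B, marked=A
Mark F: refs=H null null, marked=A F
Mark J: refs=H null, marked=A F J
Mark B: refs=I, marked=A B F J
Mark H: refs=C, marked=A B F H J
Mark I: refs=G D, marked=A B F H I J
Mark C: refs=A B null, marked=A B C F H I J
Mark G: refs=null G, marked=A B C F G H I J
Mark D: refs=B I I, marked=A B C D F G H I J
Unmarked (collected): E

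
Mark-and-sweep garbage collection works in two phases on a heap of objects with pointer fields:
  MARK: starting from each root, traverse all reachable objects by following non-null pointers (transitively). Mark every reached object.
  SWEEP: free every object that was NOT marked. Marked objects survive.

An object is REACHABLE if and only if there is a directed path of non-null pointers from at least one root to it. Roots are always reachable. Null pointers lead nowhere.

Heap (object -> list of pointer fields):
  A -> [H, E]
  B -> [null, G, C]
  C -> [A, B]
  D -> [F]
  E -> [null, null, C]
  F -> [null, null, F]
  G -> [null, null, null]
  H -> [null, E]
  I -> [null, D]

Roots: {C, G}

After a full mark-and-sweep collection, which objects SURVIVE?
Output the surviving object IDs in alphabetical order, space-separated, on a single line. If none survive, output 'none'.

Answer: A B C E G H

Derivation:
Roots: C G
Mark C: refs=A B, marked=C
Mark G: refs=null null null, marked=C G
Mark A: refs=H E, marked=A C G
Mark B: refs=null G C, marked=A B C G
Mark H: refs=null E, marked=A B C G H
Mark E: refs=null null C, marked=A B C E G H
Unmarked (collected): D F I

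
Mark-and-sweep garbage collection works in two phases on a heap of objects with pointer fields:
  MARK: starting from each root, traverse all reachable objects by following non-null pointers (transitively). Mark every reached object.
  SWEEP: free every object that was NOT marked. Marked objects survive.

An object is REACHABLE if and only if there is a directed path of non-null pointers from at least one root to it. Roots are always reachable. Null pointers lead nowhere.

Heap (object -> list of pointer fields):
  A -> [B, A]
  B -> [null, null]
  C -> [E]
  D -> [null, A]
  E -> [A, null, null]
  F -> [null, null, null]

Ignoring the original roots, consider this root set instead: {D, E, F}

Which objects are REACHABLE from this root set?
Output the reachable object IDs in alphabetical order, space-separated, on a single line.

Roots: D E F
Mark D: refs=null A, marked=D
Mark E: refs=A null null, marked=D E
Mark F: refs=null null null, marked=D E F
Mark A: refs=B A, marked=A D E F
Mark B: refs=null null, marked=A B D E F
Unmarked (collected): C

Answer: A B D E F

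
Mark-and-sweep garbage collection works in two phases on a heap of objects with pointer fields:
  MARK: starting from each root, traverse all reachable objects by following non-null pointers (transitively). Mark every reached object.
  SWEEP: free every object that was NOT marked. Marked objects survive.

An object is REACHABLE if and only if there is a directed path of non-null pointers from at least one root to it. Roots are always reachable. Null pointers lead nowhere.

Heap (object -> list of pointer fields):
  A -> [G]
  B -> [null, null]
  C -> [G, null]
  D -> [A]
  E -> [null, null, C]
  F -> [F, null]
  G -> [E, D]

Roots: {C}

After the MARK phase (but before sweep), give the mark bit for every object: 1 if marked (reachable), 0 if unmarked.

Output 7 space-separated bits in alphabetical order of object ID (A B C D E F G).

Roots: C
Mark C: refs=G null, marked=C
Mark G: refs=E D, marked=C G
Mark E: refs=null null C, marked=C E G
Mark D: refs=A, marked=C D E G
Mark A: refs=G, marked=A C D E G
Unmarked (collected): B F

Answer: 1 0 1 1 1 0 1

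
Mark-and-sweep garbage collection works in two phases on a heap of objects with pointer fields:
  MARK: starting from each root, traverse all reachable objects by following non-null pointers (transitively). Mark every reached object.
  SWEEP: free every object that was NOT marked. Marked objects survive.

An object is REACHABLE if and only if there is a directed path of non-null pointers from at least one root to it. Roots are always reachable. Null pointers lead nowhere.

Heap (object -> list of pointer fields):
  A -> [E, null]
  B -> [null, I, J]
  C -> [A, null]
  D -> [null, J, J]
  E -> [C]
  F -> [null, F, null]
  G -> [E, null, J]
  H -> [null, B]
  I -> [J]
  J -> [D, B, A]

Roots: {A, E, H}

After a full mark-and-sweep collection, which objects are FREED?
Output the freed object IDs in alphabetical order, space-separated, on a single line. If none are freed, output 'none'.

Roots: A E H
Mark A: refs=E null, marked=A
Mark E: refs=C, marked=A E
Mark H: refs=null B, marked=A E H
Mark C: refs=A null, marked=A C E H
Mark B: refs=null I J, marked=A B C E H
Mark I: refs=J, marked=A B C E H I
Mark J: refs=D B A, marked=A B C E H I J
Mark D: refs=null J J, marked=A B C D E H I J
Unmarked (collected): F G

Answer: F G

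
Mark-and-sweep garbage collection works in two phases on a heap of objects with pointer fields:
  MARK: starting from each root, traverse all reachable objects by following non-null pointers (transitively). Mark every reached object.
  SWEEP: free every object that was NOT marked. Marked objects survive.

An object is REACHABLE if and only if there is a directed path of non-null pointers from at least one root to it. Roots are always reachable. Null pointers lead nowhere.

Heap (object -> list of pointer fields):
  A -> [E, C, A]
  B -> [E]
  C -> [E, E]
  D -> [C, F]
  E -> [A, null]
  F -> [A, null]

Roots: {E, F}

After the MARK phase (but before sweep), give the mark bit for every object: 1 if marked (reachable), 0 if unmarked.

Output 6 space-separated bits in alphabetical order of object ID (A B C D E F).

Answer: 1 0 1 0 1 1

Derivation:
Roots: E F
Mark E: refs=A null, marked=E
Mark F: refs=A null, marked=E F
Mark A: refs=E C A, marked=A E F
Mark C: refs=E E, marked=A C E F
Unmarked (collected): B D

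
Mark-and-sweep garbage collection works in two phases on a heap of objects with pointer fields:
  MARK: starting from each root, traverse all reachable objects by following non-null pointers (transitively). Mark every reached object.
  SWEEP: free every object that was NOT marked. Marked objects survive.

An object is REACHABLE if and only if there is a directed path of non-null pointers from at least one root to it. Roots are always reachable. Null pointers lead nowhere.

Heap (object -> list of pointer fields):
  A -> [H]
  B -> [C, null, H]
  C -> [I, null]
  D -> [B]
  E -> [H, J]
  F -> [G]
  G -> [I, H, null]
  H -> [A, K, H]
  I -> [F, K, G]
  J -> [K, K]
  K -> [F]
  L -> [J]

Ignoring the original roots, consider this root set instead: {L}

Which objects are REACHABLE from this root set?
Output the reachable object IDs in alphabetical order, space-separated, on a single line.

Roots: L
Mark L: refs=J, marked=L
Mark J: refs=K K, marked=J L
Mark K: refs=F, marked=J K L
Mark F: refs=G, marked=F J K L
Mark G: refs=I H null, marked=F G J K L
Mark I: refs=F K G, marked=F G I J K L
Mark H: refs=A K H, marked=F G H I J K L
Mark A: refs=H, marked=A F G H I J K L
Unmarked (collected): B C D E

Answer: A F G H I J K L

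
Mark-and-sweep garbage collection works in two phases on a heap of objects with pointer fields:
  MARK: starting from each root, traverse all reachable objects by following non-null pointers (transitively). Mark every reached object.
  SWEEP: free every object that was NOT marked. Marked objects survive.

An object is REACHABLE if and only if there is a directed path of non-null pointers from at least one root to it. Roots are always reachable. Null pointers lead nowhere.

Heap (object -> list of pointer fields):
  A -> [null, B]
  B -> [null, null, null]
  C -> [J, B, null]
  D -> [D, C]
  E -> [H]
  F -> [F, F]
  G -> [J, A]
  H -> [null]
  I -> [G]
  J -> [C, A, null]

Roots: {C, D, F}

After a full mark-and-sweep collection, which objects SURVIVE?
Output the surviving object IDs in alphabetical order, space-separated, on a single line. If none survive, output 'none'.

Answer: A B C D F J

Derivation:
Roots: C D F
Mark C: refs=J B null, marked=C
Mark D: refs=D C, marked=C D
Mark F: refs=F F, marked=C D F
Mark J: refs=C A null, marked=C D F J
Mark B: refs=null null null, marked=B C D F J
Mark A: refs=null B, marked=A B C D F J
Unmarked (collected): E G H I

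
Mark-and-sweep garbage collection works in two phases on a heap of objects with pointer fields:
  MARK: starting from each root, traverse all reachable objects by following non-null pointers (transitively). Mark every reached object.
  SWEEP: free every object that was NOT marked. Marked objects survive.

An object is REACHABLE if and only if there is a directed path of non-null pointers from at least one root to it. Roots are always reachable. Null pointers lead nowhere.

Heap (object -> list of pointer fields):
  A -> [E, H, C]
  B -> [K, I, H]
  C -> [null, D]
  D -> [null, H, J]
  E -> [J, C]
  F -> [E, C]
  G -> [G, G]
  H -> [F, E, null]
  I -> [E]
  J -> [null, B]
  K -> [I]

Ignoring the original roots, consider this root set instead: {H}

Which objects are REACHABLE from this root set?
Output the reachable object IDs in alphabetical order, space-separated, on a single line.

Roots: H
Mark H: refs=F E null, marked=H
Mark F: refs=E C, marked=F H
Mark E: refs=J C, marked=E F H
Mark C: refs=null D, marked=C E F H
Mark J: refs=null B, marked=C E F H J
Mark D: refs=null H J, marked=C D E F H J
Mark B: refs=K I H, marked=B C D E F H J
Mark K: refs=I, marked=B C D E F H J K
Mark I: refs=E, marked=B C D E F H I J K
Unmarked (collected): A G

Answer: B C D E F H I J K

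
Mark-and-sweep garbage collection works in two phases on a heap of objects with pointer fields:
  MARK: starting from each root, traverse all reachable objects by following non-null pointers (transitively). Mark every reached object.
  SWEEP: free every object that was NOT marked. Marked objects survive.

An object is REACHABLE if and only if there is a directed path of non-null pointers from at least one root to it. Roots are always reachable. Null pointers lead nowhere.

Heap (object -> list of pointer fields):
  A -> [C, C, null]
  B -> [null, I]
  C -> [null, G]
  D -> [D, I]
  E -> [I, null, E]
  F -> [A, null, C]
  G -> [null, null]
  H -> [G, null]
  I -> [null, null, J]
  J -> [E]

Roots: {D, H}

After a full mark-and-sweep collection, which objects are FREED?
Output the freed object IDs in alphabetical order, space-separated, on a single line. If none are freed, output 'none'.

Roots: D H
Mark D: refs=D I, marked=D
Mark H: refs=G null, marked=D H
Mark I: refs=null null J, marked=D H I
Mark G: refs=null null, marked=D G H I
Mark J: refs=E, marked=D G H I J
Mark E: refs=I null E, marked=D E G H I J
Unmarked (collected): A B C F

Answer: A B C F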